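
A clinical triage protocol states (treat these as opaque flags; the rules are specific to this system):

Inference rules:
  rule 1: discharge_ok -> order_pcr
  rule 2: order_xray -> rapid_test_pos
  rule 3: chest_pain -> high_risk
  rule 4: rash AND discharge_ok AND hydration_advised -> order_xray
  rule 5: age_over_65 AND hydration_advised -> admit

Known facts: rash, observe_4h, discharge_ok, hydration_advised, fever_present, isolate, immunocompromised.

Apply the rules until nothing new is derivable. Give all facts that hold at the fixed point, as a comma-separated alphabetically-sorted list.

discharge_ok, fever_present, hydration_advised, immunocompromised, isolate, observe_4h, order_pcr, order_xray, rapid_test_pos, rash

Round 1: rule 1 [discharge_ok -> order_pcr]; rule 4 [rash AND discharge_ok AND hydration_advised -> order_xray]. New: order_pcr, order_xray.
Round 2: rule 2 [order_xray -> rapid_test_pos]. New: rapid_test_pos.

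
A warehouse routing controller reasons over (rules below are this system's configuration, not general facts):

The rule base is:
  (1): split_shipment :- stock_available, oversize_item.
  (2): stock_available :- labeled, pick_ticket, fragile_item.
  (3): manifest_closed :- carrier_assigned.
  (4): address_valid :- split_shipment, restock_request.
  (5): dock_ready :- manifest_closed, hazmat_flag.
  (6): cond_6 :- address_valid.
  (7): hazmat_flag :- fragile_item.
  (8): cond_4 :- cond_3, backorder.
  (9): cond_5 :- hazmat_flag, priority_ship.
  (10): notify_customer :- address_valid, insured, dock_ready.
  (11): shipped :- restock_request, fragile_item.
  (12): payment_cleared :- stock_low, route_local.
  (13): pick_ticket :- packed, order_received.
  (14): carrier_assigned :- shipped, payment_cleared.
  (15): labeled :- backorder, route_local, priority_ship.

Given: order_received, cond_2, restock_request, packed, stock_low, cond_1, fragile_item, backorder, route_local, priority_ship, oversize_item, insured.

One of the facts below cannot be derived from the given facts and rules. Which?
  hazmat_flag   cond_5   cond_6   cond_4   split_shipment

cond_4

Round 1: (7) [hazmat_flag :- fragile_item.]; (11) [shipped :- restock_request, fragile_item.]; (12) [payment_cleared :- stock_low, route_local.]; (13) [pick_ticket :- packed, order_received.]; (15) [labeled :- backorder, route_local, priority_ship.]. Adds hazmat_flag, shipped, payment_cleared, pick_ticket, labeled.
Round 2: (2) [stock_available :- labeled, pick_ticket, fragile_item.]; (9) [cond_5 :- hazmat_flag, priority_ship.]; (14) [carrier_assigned :- shipped, payment_cleared.]. Adds stock_available, cond_5, carrier_assigned.
Round 3: (1) [split_shipment :- stock_available, oversize_item.]; (3) [manifest_closed :- carrier_assigned.]. Adds split_shipment, manifest_closed.
Round 4: (4) [address_valid :- split_shipment, restock_request.]; (5) [dock_ready :- manifest_closed, hazmat_flag.]. Adds address_valid, dock_ready.
Round 5: (6) [cond_6 :- address_valid.]; (10) [notify_customer :- address_valid, insured, dock_ready.]. Adds cond_6, notify_customer.
Derived: split_shipment (round 3), hazmat_flag (round 1), cond_6 (round 5), cond_5 (round 2). cond_4 never appears in any round.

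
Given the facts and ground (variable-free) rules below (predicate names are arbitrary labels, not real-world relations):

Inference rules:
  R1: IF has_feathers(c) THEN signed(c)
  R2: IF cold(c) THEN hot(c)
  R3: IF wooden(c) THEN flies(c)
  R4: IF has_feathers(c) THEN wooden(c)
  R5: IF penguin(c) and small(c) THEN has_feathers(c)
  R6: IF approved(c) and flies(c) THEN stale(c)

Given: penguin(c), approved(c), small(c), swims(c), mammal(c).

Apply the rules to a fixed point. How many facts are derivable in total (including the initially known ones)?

10

Round 1: R5 [IF penguin(c) and small(c) THEN has_feathers(c)]. Adds has_feathers(c).
Round 2: R1 [IF has_feathers(c) THEN signed(c)]; R4 [IF has_feathers(c) THEN wooden(c)]. Adds signed(c), wooden(c).
Round 3: R3 [IF wooden(c) THEN flies(c)]. Adds flies(c).
Round 4: R6 [IF approved(c) and flies(c) THEN stale(c)]. Adds stale(c).
Closure: {approved(c), flies(c), has_feathers(c), mammal(c), penguin(c), signed(c), small(c), stale(c), swims(c), wooden(c)} — 10 facts.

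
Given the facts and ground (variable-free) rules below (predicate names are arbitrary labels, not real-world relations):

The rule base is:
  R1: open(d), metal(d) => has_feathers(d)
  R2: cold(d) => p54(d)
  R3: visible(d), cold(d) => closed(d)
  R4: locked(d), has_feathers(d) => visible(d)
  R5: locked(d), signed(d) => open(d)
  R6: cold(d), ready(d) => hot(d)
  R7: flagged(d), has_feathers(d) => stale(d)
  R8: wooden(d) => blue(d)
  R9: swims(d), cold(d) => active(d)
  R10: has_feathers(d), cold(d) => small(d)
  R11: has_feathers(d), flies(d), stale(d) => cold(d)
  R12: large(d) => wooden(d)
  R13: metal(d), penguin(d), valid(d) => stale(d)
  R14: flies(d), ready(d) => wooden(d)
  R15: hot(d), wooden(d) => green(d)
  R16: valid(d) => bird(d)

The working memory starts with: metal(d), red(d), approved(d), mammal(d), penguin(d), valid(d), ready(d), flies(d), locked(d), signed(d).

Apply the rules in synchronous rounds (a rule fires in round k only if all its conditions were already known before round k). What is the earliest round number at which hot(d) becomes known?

4

[1] R5 [locked(d), signed(d) => open(d)]; R13 [metal(d), penguin(d), valid(d) => stale(d)]; R14 [flies(d), ready(d) => wooden(d)]; R16 [valid(d) => bird(d)]. ⇒ new: open(d), stale(d), wooden(d), bird(d).
[2] R1 [open(d), metal(d) => has_feathers(d)]; R8 [wooden(d) => blue(d)]. ⇒ new: has_feathers(d), blue(d).
[3] R4 [locked(d), has_feathers(d) => visible(d)]; R11 [has_feathers(d), flies(d), stale(d) => cold(d)]. ⇒ new: visible(d), cold(d).
[4] R2 [cold(d) => p54(d)]; R3 [visible(d), cold(d) => closed(d)]; R6 [cold(d), ready(d) => hot(d)]; R10 [has_feathers(d), cold(d) => small(d)]. ⇒ new: p54(d), closed(d), hot(d), small(d).
hot(d) first appears in round 4.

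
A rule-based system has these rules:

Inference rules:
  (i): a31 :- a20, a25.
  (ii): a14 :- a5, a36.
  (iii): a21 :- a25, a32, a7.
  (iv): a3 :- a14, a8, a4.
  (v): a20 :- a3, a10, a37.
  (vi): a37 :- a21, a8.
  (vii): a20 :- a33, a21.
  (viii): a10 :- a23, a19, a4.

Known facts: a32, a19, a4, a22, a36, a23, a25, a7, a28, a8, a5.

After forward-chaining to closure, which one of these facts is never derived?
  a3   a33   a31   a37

a33

Round 1: (ii) [a14 :- a5, a36.]; (iii) [a21 :- a25, a32, a7.]; (viii) [a10 :- a23, a19, a4.]. New: a14, a21, a10.
Round 2: (iv) [a3 :- a14, a8, a4.]; (vi) [a37 :- a21, a8.]. New: a3, a37.
Round 3: (v) [a20 :- a3, a10, a37.]. New: a20.
Round 4: (i) [a31 :- a20, a25.]. New: a31.
Derived: a3 (round 2), a37 (round 2), a31 (round 4). a33 never appears in any round.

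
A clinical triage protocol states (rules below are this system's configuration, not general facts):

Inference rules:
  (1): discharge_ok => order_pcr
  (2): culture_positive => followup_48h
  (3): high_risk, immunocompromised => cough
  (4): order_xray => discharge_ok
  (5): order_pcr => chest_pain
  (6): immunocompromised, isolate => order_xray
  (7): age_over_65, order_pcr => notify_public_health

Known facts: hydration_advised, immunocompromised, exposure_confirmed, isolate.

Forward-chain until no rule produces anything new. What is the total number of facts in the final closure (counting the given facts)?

8

Round 1 fires (6), giving order_xray.
Round 2 fires (4), giving discharge_ok.
Round 3 fires (1), giving order_pcr.
Round 4 fires (5), giving chest_pain.
Closure: {chest_pain, discharge_ok, exposure_confirmed, hydration_advised, immunocompromised, isolate, order_pcr, order_xray} — 8 facts.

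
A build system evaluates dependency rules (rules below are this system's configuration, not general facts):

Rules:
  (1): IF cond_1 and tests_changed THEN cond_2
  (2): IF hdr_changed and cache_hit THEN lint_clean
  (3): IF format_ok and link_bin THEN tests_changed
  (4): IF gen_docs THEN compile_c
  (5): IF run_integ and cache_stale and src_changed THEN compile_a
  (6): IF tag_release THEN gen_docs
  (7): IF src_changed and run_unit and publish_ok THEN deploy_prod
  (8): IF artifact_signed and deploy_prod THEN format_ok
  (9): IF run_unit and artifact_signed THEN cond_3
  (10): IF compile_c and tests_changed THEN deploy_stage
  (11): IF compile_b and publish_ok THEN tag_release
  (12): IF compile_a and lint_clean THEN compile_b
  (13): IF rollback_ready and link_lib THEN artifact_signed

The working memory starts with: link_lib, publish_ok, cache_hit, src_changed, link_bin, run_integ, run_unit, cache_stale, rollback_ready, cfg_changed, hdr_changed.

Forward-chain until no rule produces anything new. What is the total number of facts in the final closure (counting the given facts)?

23

Round 1 — (2), (5), (7), (13), derive lint_clean, compile_a, deploy_prod, artifact_signed.
Round 2 — (8), (9), (12), derive format_ok, cond_3, compile_b.
Round 3 — (3), (11), derive tests_changed, tag_release.
Round 4 — (6), derive gen_docs.
Round 5 — (4), derive compile_c.
Round 6 — (10), derive deploy_stage.
Closure: {artifact_signed, cache_hit, cache_stale, cfg_changed, compile_a, compile_b, compile_c, cond_3, deploy_prod, deploy_stage, format_ok, gen_docs, hdr_changed, link_bin, link_lib, lint_clean, publish_ok, rollback_ready, run_integ, run_unit, src_changed, tag_release, tests_changed} — 23 facts.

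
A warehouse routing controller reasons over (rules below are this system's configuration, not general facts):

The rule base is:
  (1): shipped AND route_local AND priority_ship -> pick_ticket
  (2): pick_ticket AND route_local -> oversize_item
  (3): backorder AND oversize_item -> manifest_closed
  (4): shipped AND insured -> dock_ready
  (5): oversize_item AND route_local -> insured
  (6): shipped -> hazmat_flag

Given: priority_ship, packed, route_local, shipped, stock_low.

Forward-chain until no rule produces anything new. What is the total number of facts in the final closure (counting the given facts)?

[1] (1) [shipped AND route_local AND priority_ship -> pick_ticket]; (6) [shipped -> hazmat_flag]. ⇒ new: pick_ticket, hazmat_flag.
[2] (2) [pick_ticket AND route_local -> oversize_item]. ⇒ new: oversize_item.
[3] (5) [oversize_item AND route_local -> insured]. ⇒ new: insured.
[4] (4) [shipped AND insured -> dock_ready]. ⇒ new: dock_ready.
Closure: {dock_ready, hazmat_flag, insured, oversize_item, packed, pick_ticket, priority_ship, route_local, shipped, stock_low} — 10 facts.

10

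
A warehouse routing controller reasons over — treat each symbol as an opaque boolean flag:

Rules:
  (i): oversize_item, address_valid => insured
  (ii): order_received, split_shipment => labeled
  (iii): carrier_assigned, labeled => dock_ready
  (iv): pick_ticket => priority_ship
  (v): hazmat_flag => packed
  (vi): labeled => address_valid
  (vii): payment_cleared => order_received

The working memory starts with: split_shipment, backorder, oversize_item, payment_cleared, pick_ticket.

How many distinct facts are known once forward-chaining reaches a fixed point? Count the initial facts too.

10

[1] (iv) [pick_ticket => priority_ship]; (vii) [payment_cleared => order_received]. ⇒ new: priority_ship, order_received.
[2] (ii) [order_received, split_shipment => labeled]. ⇒ new: labeled.
[3] (vi) [labeled => address_valid]. ⇒ new: address_valid.
[4] (i) [oversize_item, address_valid => insured]. ⇒ new: insured.
Closure: {address_valid, backorder, insured, labeled, order_received, oversize_item, payment_cleared, pick_ticket, priority_ship, split_shipment} — 10 facts.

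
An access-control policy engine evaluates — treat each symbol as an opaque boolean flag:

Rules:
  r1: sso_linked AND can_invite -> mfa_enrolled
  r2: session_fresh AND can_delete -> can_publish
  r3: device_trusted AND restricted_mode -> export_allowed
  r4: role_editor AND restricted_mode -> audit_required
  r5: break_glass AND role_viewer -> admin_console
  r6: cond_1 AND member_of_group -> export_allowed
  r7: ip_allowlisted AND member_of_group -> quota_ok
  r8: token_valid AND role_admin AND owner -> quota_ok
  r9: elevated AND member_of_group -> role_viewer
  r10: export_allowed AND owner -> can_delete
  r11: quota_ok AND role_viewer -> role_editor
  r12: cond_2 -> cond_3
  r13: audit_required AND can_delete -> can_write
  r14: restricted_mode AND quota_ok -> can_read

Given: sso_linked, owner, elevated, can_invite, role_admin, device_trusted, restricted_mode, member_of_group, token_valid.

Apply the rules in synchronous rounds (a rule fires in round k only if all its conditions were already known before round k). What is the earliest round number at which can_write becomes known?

4

Round 1 — r1, r3, r8, r9, derive mfa_enrolled, export_allowed, quota_ok, role_viewer.
Round 2 — r10, r11, r14, derive can_delete, role_editor, can_read.
Round 3 — r4, derive audit_required.
Round 4 — r13, derive can_write.
can_write first appears in round 4.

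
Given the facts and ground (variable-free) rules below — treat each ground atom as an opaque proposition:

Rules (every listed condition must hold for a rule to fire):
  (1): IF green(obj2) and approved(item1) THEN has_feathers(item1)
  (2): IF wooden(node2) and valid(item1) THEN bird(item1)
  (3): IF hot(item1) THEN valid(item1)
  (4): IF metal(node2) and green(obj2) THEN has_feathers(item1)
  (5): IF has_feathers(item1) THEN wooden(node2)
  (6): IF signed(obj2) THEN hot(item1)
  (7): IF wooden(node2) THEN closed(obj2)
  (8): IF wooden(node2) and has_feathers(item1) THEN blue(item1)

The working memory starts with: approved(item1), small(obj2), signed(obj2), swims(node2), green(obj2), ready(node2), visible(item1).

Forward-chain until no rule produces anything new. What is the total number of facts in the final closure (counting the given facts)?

Round 1: (1) [IF green(obj2) and approved(item1) THEN has_feathers(item1)]; (6) [IF signed(obj2) THEN hot(item1)]. Adds has_feathers(item1), hot(item1).
Round 2: (3) [IF hot(item1) THEN valid(item1)]; (5) [IF has_feathers(item1) THEN wooden(node2)]. Adds valid(item1), wooden(node2).
Round 3: (2) [IF wooden(node2) and valid(item1) THEN bird(item1)]; (7) [IF wooden(node2) THEN closed(obj2)]; (8) [IF wooden(node2) and has_feathers(item1) THEN blue(item1)]. Adds bird(item1), closed(obj2), blue(item1).
Closure: {approved(item1), bird(item1), blue(item1), closed(obj2), green(obj2), has_feathers(item1), hot(item1), ready(node2), signed(obj2), small(obj2), swims(node2), valid(item1), visible(item1), wooden(node2)} — 14 facts.

14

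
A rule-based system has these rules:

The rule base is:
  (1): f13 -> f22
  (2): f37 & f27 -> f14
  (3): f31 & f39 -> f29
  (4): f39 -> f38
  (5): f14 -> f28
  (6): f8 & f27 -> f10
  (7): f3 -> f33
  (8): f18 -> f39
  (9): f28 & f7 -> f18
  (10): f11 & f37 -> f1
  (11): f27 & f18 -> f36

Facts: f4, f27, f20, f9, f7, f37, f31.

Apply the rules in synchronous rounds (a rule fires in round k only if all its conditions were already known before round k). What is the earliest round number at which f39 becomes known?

Round 1: (2) [f37 & f27 -> f14]. Adds f14.
Round 2: (5) [f14 -> f28]. Adds f28.
Round 3: (9) [f28 & f7 -> f18]. Adds f18.
Round 4: (8) [f18 -> f39]; (11) [f27 & f18 -> f36]. Adds f39, f36.
f39 first appears in round 4.

4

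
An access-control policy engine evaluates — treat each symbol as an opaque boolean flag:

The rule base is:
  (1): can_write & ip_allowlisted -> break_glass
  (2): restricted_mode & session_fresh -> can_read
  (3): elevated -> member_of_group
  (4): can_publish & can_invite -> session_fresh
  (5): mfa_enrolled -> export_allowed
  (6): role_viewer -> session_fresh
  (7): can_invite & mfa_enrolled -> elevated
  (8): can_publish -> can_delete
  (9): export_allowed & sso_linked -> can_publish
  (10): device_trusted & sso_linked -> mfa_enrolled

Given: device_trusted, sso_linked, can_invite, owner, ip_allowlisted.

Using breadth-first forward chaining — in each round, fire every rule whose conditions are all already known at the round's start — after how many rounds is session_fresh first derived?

Round 1 fires (10), giving mfa_enrolled.
Round 2 fires (5), (7), giving export_allowed, elevated.
Round 3 fires (3), (9), giving member_of_group, can_publish.
Round 4 fires (4), (8), giving session_fresh, can_delete.
session_fresh first appears in round 4.

4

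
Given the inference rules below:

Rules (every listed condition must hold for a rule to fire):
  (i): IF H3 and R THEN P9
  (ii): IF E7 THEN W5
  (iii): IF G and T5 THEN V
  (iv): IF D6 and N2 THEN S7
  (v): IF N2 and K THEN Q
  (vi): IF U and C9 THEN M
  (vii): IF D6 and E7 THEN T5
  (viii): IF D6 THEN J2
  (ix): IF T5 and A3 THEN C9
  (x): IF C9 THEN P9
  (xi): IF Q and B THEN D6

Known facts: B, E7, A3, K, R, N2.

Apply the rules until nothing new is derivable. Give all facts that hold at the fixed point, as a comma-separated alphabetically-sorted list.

A3, B, C9, D6, E7, J2, K, N2, P9, Q, R, S7, T5, W5

[1] (ii) [IF E7 THEN W5]; (v) [IF N2 and K THEN Q]. ⇒ new: W5, Q.
[2] (xi) [IF Q and B THEN D6]. ⇒ new: D6.
[3] (iv) [IF D6 and N2 THEN S7]; (vii) [IF D6 and E7 THEN T5]; (viii) [IF D6 THEN J2]. ⇒ new: S7, T5, J2.
[4] (ix) [IF T5 and A3 THEN C9]. ⇒ new: C9.
[5] (x) [IF C9 THEN P9]. ⇒ new: P9.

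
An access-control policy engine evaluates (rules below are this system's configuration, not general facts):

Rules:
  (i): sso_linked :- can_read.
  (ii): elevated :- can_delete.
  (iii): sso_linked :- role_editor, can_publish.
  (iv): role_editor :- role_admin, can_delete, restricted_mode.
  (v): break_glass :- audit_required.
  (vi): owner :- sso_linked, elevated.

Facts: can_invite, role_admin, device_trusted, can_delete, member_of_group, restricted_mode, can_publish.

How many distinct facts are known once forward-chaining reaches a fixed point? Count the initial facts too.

[1] (ii) [elevated :- can_delete.]; (iv) [role_editor :- role_admin, can_delete, restricted_mode.]. ⇒ new: elevated, role_editor.
[2] (iii) [sso_linked :- role_editor, can_publish.]. ⇒ new: sso_linked.
[3] (vi) [owner :- sso_linked, elevated.]. ⇒ new: owner.
Closure: {can_delete, can_invite, can_publish, device_trusted, elevated, member_of_group, owner, restricted_mode, role_admin, role_editor, sso_linked} — 11 facts.

11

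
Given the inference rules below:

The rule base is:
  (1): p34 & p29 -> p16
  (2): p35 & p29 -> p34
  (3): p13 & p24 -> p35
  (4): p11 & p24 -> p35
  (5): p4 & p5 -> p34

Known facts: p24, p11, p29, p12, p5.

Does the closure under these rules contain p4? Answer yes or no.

no

Round 1: (4) [p11 & p24 -> p35]. New: p35.
Round 2: (2) [p35 & p29 -> p34]. New: p34.
Round 3: (1) [p34 & p29 -> p16]. New: p16.
Fixed point reached. No rule has p4 as a consequent, and it is not given.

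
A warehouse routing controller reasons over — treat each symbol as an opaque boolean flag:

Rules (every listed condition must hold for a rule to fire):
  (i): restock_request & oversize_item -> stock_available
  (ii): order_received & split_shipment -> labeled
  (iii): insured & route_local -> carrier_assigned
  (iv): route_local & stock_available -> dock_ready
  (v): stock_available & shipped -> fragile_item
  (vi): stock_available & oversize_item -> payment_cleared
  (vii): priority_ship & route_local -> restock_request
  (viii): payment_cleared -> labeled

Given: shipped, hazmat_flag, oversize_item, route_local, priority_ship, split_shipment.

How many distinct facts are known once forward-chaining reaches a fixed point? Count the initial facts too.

12

Round 1: (vii) [priority_ship & route_local -> restock_request]. New: restock_request.
Round 2: (i) [restock_request & oversize_item -> stock_available]. New: stock_available.
Round 3: (iv) [route_local & stock_available -> dock_ready]; (v) [stock_available & shipped -> fragile_item]; (vi) [stock_available & oversize_item -> payment_cleared]. New: dock_ready, fragile_item, payment_cleared.
Round 4: (viii) [payment_cleared -> labeled]. New: labeled.
Closure: {dock_ready, fragile_item, hazmat_flag, labeled, oversize_item, payment_cleared, priority_ship, restock_request, route_local, shipped, split_shipment, stock_available} — 12 facts.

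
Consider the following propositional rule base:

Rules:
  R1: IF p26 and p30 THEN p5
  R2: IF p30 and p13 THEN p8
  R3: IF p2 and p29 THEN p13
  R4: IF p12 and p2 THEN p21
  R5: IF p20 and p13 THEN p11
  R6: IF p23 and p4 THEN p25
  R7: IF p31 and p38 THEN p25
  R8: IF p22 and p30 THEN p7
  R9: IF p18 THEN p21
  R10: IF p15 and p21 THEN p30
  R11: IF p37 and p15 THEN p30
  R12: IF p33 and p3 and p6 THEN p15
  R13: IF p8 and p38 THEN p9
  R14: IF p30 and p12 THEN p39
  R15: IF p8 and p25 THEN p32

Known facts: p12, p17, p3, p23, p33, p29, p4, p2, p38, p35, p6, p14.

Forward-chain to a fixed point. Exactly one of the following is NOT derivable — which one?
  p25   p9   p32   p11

Round 1: R3 [IF p2 and p29 THEN p13]; R4 [IF p12 and p2 THEN p21]; R6 [IF p23 and p4 THEN p25]; R12 [IF p33 and p3 and p6 THEN p15]. Adds p13, p21, p25, p15.
Round 2: R10 [IF p15 and p21 THEN p30]. Adds p30.
Round 3: R2 [IF p30 and p13 THEN p8]; R14 [IF p30 and p12 THEN p39]. Adds p8, p39.
Round 4: R13 [IF p8 and p38 THEN p9]; R15 [IF p8 and p25 THEN p32]. Adds p9, p32.
Derived: p25 (round 1), p9 (round 4), p32 (round 4). p11 never appears in any round.

p11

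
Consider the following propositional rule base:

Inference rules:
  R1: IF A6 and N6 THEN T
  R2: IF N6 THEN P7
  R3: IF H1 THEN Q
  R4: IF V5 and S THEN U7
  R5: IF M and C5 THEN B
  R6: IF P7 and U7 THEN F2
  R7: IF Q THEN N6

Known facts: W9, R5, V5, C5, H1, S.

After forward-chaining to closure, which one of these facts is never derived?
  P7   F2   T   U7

Round 1 — R3, R4, derive Q, U7.
Round 2 — R7, derive N6.
Round 3 — R2, derive P7.
Round 4 — R6, derive F2.
Derived: U7 (round 1), P7 (round 3), F2 (round 4). T never appears in any round.

T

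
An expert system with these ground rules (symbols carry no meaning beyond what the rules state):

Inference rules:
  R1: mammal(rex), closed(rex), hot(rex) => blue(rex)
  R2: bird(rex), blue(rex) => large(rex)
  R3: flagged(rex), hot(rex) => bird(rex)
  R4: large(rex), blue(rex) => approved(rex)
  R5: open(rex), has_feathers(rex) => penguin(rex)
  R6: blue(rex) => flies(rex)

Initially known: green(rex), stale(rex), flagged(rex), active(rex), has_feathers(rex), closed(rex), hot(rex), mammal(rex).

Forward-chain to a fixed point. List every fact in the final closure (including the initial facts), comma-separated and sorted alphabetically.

[1] R1 [mammal(rex), closed(rex), hot(rex) => blue(rex)]; R3 [flagged(rex), hot(rex) => bird(rex)]. ⇒ new: blue(rex), bird(rex).
[2] R2 [bird(rex), blue(rex) => large(rex)]; R6 [blue(rex) => flies(rex)]. ⇒ new: large(rex), flies(rex).
[3] R4 [large(rex), blue(rex) => approved(rex)]. ⇒ new: approved(rex).

active(rex), approved(rex), bird(rex), blue(rex), closed(rex), flagged(rex), flies(rex), green(rex), has_feathers(rex), hot(rex), large(rex), mammal(rex), stale(rex)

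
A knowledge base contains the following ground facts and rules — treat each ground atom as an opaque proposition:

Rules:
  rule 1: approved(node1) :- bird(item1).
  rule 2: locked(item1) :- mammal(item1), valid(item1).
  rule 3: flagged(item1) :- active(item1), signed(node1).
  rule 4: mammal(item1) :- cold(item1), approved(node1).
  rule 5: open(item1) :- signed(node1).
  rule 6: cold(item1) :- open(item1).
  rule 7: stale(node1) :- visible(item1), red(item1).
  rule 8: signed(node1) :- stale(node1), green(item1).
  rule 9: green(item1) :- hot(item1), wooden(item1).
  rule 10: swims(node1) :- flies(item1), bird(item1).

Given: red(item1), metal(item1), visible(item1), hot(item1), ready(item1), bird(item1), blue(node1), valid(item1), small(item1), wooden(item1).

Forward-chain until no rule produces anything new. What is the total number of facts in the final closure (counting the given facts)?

18

Round 1: rule 1 [approved(node1) :- bird(item1).]; rule 7 [stale(node1) :- visible(item1), red(item1).]; rule 9 [green(item1) :- hot(item1), wooden(item1).]. New: approved(node1), stale(node1), green(item1).
Round 2: rule 8 [signed(node1) :- stale(node1), green(item1).]. New: signed(node1).
Round 3: rule 5 [open(item1) :- signed(node1).]. New: open(item1).
Round 4: rule 6 [cold(item1) :- open(item1).]. New: cold(item1).
Round 5: rule 4 [mammal(item1) :- cold(item1), approved(node1).]. New: mammal(item1).
Round 6: rule 2 [locked(item1) :- mammal(item1), valid(item1).]. New: locked(item1).
Closure: {approved(node1), bird(item1), blue(node1), cold(item1), green(item1), hot(item1), locked(item1), mammal(item1), metal(item1), open(item1), ready(item1), red(item1), signed(node1), small(item1), stale(node1), valid(item1), visible(item1), wooden(item1)} — 18 facts.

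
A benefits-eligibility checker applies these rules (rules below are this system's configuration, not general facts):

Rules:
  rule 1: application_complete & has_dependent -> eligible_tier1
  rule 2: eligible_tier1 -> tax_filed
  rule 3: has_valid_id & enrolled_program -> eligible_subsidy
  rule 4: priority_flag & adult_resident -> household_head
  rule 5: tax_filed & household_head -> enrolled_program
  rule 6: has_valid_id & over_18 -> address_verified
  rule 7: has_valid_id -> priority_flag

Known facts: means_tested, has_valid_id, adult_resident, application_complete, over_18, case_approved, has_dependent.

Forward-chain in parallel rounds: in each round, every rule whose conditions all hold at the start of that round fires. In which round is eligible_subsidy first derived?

Round 1 — rule 1, rule 6, rule 7, derive eligible_tier1, address_verified, priority_flag.
Round 2 — rule 2, rule 4, derive tax_filed, household_head.
Round 3 — rule 5, derive enrolled_program.
Round 4 — rule 3, derive eligible_subsidy.
eligible_subsidy first appears in round 4.

4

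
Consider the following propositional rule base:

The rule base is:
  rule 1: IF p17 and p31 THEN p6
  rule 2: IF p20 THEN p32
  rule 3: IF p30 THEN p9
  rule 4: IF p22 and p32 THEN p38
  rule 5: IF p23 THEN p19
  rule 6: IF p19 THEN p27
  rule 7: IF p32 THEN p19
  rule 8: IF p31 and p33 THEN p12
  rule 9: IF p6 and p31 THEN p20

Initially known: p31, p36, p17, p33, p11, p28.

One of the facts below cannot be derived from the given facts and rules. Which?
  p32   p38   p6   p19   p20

p38

Round 1: rule 1 [IF p17 and p31 THEN p6]; rule 8 [IF p31 and p33 THEN p12]. New: p6, p12.
Round 2: rule 9 [IF p6 and p31 THEN p20]. New: p20.
Round 3: rule 2 [IF p20 THEN p32]. New: p32.
Round 4: rule 7 [IF p32 THEN p19]. New: p19.
Round 5: rule 6 [IF p19 THEN p27]. New: p27.
Derived: p6 (round 1), p20 (round 2), p32 (round 3), p19 (round 4). p38 never appears in any round.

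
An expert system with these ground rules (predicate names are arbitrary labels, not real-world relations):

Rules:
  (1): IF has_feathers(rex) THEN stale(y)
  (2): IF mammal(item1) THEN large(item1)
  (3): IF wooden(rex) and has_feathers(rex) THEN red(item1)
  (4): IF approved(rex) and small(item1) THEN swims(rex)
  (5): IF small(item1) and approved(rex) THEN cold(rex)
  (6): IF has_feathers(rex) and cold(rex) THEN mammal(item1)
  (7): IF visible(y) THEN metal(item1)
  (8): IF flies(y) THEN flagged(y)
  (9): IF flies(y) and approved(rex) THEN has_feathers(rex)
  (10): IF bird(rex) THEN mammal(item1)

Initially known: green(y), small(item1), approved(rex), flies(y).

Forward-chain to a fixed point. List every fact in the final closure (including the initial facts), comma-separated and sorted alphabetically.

approved(rex), cold(rex), flagged(y), flies(y), green(y), has_feathers(rex), large(item1), mammal(item1), small(item1), stale(y), swims(rex)

Round 1 fires (4), (5), (8), (9), giving swims(rex), cold(rex), flagged(y), has_feathers(rex).
Round 2 fires (1), (6), giving stale(y), mammal(item1).
Round 3 fires (2), giving large(item1).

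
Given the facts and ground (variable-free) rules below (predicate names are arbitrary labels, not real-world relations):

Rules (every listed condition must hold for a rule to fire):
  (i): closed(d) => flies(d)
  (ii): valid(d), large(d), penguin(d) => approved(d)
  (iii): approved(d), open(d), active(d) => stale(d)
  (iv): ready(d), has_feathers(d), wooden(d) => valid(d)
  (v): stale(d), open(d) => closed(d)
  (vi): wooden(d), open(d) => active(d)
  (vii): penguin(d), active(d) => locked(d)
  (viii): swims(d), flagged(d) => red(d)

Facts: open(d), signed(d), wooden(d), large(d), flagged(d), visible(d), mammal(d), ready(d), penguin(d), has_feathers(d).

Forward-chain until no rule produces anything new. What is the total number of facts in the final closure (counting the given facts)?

Round 1: (iv) [ready(d), has_feathers(d), wooden(d) => valid(d)]; (vi) [wooden(d), open(d) => active(d)]. New: valid(d), active(d).
Round 2: (ii) [valid(d), large(d), penguin(d) => approved(d)]; (vii) [penguin(d), active(d) => locked(d)]. New: approved(d), locked(d).
Round 3: (iii) [approved(d), open(d), active(d) => stale(d)]. New: stale(d).
Round 4: (v) [stale(d), open(d) => closed(d)]. New: closed(d).
Round 5: (i) [closed(d) => flies(d)]. New: flies(d).
Closure: {active(d), approved(d), closed(d), flagged(d), flies(d), has_feathers(d), large(d), locked(d), mammal(d), open(d), penguin(d), ready(d), signed(d), stale(d), valid(d), visible(d), wooden(d)} — 17 facts.

17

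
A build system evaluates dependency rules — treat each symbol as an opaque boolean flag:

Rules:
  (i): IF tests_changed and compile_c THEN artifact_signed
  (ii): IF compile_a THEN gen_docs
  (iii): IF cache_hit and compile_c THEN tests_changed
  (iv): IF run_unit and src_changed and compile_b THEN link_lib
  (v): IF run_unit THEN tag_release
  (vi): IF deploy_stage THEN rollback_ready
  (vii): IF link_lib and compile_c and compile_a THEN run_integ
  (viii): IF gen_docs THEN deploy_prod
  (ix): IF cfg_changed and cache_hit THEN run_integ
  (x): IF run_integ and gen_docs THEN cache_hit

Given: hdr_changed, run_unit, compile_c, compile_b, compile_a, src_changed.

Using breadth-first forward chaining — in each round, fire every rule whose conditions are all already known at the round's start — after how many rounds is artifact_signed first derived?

Round 1 — (ii), (iv), (v), derive gen_docs, link_lib, tag_release.
Round 2 — (vii), (viii), derive run_integ, deploy_prod.
Round 3 — (x), derive cache_hit.
Round 4 — (iii), derive tests_changed.
Round 5 — (i), derive artifact_signed.
artifact_signed first appears in round 5.

5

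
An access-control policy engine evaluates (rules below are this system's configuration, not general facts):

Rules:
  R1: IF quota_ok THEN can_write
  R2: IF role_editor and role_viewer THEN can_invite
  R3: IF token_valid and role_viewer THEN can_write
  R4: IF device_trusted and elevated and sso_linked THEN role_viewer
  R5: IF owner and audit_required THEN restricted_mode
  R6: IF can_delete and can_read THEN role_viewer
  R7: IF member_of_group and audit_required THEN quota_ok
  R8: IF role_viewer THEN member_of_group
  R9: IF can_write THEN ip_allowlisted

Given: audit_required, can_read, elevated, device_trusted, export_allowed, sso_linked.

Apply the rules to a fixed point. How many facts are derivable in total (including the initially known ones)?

Round 1 — R4, derive role_viewer.
Round 2 — R8, derive member_of_group.
Round 3 — R7, derive quota_ok.
Round 4 — R1, derive can_write.
Round 5 — R9, derive ip_allowlisted.
Closure: {audit_required, can_read, can_write, device_trusted, elevated, export_allowed, ip_allowlisted, member_of_group, quota_ok, role_viewer, sso_linked} — 11 facts.

11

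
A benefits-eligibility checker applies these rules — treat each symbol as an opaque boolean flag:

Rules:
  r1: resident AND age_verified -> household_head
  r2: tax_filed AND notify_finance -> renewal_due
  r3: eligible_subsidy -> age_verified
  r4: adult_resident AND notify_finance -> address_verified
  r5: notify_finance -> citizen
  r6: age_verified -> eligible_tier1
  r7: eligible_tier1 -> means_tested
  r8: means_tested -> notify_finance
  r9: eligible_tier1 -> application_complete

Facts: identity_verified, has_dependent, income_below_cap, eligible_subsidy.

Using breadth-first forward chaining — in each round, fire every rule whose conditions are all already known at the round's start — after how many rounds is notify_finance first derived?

4

Round 1: r3 [eligible_subsidy -> age_verified]. Adds age_verified.
Round 2: r6 [age_verified -> eligible_tier1]. Adds eligible_tier1.
Round 3: r7 [eligible_tier1 -> means_tested]; r9 [eligible_tier1 -> application_complete]. Adds means_tested, application_complete.
Round 4: r8 [means_tested -> notify_finance]. Adds notify_finance.
notify_finance first appears in round 4.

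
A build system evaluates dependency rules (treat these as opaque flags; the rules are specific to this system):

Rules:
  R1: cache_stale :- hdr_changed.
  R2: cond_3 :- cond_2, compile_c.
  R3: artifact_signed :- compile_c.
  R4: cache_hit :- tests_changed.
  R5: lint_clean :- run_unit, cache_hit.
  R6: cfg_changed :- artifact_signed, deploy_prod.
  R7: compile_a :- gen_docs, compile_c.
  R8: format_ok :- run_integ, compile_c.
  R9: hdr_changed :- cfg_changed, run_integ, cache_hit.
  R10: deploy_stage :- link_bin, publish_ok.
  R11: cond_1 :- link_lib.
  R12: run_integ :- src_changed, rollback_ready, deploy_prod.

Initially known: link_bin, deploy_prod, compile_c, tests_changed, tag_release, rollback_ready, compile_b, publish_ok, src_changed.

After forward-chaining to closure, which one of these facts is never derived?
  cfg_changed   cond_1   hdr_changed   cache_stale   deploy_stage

[1] R3 [artifact_signed :- compile_c.]; R4 [cache_hit :- tests_changed.]; R10 [deploy_stage :- link_bin, publish_ok.]; R12 [run_integ :- src_changed, rollback_ready, deploy_prod.]. ⇒ new: artifact_signed, cache_hit, deploy_stage, run_integ.
[2] R6 [cfg_changed :- artifact_signed, deploy_prod.]; R8 [format_ok :- run_integ, compile_c.]. ⇒ new: cfg_changed, format_ok.
[3] R9 [hdr_changed :- cfg_changed, run_integ, cache_hit.]. ⇒ new: hdr_changed.
[4] R1 [cache_stale :- hdr_changed.]. ⇒ new: cache_stale.
Derived: deploy_stage (round 1), hdr_changed (round 3), cfg_changed (round 2), cache_stale (round 4). cond_1 never appears in any round.

cond_1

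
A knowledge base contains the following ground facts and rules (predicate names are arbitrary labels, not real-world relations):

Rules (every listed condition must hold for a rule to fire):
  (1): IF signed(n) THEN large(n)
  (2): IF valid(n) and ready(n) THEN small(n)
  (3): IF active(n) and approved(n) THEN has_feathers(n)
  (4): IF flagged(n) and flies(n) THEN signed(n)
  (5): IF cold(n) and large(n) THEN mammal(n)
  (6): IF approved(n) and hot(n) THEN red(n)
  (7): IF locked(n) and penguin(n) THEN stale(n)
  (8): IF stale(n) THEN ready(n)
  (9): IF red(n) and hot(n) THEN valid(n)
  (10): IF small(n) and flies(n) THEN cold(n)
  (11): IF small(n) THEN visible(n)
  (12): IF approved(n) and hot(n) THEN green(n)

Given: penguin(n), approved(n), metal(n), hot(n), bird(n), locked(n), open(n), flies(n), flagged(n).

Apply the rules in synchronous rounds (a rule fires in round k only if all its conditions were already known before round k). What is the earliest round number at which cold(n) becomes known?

Round 1 fires (4), (6), (7), (12), giving signed(n), red(n), stale(n), green(n).
Round 2 fires (1), (8), (9), giving large(n), ready(n), valid(n).
Round 3 fires (2), giving small(n).
Round 4 fires (10), (11), giving cold(n), visible(n).
cold(n) first appears in round 4.

4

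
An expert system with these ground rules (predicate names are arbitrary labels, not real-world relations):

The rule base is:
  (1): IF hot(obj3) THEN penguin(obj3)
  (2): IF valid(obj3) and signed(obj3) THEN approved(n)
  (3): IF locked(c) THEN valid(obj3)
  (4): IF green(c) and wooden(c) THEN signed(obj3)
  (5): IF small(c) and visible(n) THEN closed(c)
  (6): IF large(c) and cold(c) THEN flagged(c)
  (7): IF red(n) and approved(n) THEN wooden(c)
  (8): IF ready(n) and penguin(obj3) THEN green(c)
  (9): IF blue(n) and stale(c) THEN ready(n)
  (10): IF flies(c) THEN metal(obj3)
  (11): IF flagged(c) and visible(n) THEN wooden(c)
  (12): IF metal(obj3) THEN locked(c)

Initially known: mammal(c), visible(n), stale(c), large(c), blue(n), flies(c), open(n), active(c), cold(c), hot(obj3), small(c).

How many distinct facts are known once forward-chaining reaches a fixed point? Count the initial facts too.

Round 1 — (1), (5), (6), (9), (10), derive penguin(obj3), closed(c), flagged(c), ready(n), metal(obj3).
Round 2 — (8), (11), (12), derive green(c), wooden(c), locked(c).
Round 3 — (3), (4), derive valid(obj3), signed(obj3).
Round 4 — (2), derive approved(n).
Closure: {active(c), approved(n), blue(n), closed(c), cold(c), flagged(c), flies(c), green(c), hot(obj3), large(c), locked(c), mammal(c), metal(obj3), open(n), penguin(obj3), ready(n), signed(obj3), small(c), stale(c), valid(obj3), visible(n), wooden(c)} — 22 facts.

22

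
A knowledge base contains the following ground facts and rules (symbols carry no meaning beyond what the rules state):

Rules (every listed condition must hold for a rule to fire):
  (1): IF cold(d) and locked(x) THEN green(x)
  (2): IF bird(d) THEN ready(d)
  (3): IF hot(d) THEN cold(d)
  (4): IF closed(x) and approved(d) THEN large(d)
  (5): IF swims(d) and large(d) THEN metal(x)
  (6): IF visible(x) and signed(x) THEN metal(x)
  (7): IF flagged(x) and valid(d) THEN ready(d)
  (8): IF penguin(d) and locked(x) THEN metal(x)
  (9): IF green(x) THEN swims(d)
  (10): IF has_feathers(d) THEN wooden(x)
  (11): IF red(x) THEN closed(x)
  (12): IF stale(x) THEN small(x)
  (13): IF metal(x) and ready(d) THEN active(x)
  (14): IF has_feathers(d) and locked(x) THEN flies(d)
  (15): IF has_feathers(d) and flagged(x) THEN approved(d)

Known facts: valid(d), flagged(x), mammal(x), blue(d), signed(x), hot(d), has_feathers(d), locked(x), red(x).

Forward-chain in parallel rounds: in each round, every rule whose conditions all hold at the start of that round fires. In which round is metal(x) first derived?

Round 1 — (3), (7), (10), (11), (14), (15), derive cold(d), ready(d), wooden(x), closed(x), flies(d), approved(d).
Round 2 — (1), (4), derive green(x), large(d).
Round 3 — (9), derive swims(d).
Round 4 — (5), derive metal(x).
metal(x) first appears in round 4.

4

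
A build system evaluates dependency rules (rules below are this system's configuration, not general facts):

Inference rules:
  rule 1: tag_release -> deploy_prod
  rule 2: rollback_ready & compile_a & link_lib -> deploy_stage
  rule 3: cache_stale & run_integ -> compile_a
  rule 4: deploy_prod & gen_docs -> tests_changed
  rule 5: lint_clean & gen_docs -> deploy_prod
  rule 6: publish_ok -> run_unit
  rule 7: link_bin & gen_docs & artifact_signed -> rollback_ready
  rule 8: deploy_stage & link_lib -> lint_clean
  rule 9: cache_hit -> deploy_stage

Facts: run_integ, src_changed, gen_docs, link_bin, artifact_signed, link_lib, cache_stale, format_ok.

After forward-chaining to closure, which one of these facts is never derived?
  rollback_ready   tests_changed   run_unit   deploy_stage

run_unit

Round 1: rule 3 [cache_stale & run_integ -> compile_a]; rule 7 [link_bin & gen_docs & artifact_signed -> rollback_ready]. Adds compile_a, rollback_ready.
Round 2: rule 2 [rollback_ready & compile_a & link_lib -> deploy_stage]. Adds deploy_stage.
Round 3: rule 8 [deploy_stage & link_lib -> lint_clean]. Adds lint_clean.
Round 4: rule 5 [lint_clean & gen_docs -> deploy_prod]. Adds deploy_prod.
Round 5: rule 4 [deploy_prod & gen_docs -> tests_changed]. Adds tests_changed.
Derived: rollback_ready (round 1), deploy_stage (round 2), tests_changed (round 5). run_unit never appears in any round.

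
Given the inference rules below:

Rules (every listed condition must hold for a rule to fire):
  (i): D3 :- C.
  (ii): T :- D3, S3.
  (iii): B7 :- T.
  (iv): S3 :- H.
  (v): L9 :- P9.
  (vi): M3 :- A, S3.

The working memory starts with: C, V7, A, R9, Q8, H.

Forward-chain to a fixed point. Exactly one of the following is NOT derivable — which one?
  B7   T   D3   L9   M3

L9

Round 1 — (i), (iv), derive D3, S3.
Round 2 — (ii), (vi), derive T, M3.
Round 3 — (iii), derive B7.
Derived: T (round 2), D3 (round 1), B7 (round 3), M3 (round 2). L9 never appears in any round.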